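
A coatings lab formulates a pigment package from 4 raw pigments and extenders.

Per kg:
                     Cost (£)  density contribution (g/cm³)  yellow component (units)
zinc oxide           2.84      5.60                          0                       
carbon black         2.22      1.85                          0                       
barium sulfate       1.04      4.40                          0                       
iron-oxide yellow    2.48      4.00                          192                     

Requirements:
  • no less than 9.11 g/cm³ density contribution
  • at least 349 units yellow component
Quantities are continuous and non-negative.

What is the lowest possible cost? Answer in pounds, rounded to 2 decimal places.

£4.94

Let x1 = kg of zinc oxide, x2 = kg of carbon black, x3 = kg of barium sulfate, x4 = kg of iron-oxide yellow.
Minimise 2.84x1 + 2.22x2 + 1.04x3 + 2.48x4 subject to:
  5.6x1 + 1.85x2 + 4.4x3 + 4x4 ≥ 9.11   (density contribution)
  192x4 ≥ 349   (yellow component)
  x1, x2, x3, x4 ≥ 0.
At the optimum only barium sulfate, iron-oxide yellow are positive (zinc oxide, carbon black = 0). The density contribution and yellow component requirements are met with equality.
So barium sulfate = 0.418 kg, iron-oxide yellow = 1.818 kg.
Hence cost = 1.04·0.418 + 2.48·1.818 = £4.9434.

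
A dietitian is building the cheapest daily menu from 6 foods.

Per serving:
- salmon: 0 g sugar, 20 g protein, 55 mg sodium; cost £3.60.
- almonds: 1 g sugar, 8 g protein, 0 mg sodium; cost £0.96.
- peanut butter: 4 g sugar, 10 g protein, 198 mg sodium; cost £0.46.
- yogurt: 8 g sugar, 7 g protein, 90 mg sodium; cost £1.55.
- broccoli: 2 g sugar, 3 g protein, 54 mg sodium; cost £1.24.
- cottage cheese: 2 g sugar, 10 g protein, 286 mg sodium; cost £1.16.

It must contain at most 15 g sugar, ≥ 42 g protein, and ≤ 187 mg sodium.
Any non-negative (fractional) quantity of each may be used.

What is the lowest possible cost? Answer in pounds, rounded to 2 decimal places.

Let x1 = servings of salmon, x2 = servings of almonds, x3 = servings of peanut butter, x4 = servings of yogurt, x5 = servings of broccoli, x6 = servings of cottage cheese.
Minimize 3.6x1 + 0.96x2 + 0.46x3 + 1.55x4 + 1.24x5 + 1.16x6 with:
  1x2 + 4x3 + 8x4 + 2x5 + 2x6 ≤ 15   (sugar)
  20x1 + 8x2 + 10x3 + 7x4 + 3x5 + 10x6 ≥ 42   (protein)
  55x1 + 198x3 + 90x4 + 54x5 + 286x6 ≤ 187   (sodium)
  x1, x2, x3, x4, x5, x6 ≥ 0.
The minimum-cost mix takes nothing from salmon, yogurt, broccoli, cottage cheese — only almonds, peanut butter. There the protein and sodium constraints are tight.
That vertex is x2 = 4.069, x3 = 0.9444.
Objective = 0.96·4.069 + 0.46·0.9444 = 4.3407.

£4.34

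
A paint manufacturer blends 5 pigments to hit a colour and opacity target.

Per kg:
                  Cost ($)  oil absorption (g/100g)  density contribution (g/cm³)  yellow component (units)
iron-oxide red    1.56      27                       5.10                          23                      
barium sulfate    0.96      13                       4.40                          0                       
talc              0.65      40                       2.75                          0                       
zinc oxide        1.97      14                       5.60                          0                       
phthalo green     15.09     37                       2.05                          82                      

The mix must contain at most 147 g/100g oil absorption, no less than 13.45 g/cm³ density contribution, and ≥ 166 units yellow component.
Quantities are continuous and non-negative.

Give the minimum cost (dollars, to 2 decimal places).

$18.96

Let x1 = kg of iron-oxide red, x2 = kg of barium sulfate, x3 = kg of talc, x4 = kg of zinc oxide, x5 = kg of phthalo green.
min 1.56x1 + 0.96x2 + 0.65x3 + 1.97x4 + 15.09x5 with:
  27x1 + 13x2 + 40x3 + 14x4 + 37x5 ≤ 147   (oil absorption)
  5.1x1 + 4.4x2 + 2.75x3 + 5.6x4 + 2.05x5 ≥ 13.45   (density contribution)
  23x1 + 82x5 ≥ 166   (yellow component)
  x1, x2, x3, x4, x5 ≥ 0.
The cheapest feasible vertex uses only iron-oxide red, phthalo green; barium sulfate, talc, zinc oxide are not used. Binding constraints: oil absorption and yellow component.
So iron-oxide red = 4.337 kg, phthalo green = 0.8078 kg.
Objective = 1.56·4.337 + 15.09·0.8078 = 18.9554.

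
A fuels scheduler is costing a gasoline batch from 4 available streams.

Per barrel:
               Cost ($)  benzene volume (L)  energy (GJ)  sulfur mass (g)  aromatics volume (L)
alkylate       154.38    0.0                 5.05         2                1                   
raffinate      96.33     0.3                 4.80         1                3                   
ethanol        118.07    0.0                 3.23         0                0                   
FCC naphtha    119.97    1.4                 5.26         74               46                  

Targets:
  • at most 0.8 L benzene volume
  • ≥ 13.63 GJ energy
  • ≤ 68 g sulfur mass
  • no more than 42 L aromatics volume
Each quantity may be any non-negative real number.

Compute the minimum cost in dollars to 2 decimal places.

Let x1 = barrels of alkylate, x2 = barrels of raffinate, x3 = barrels of ethanol, x4 = barrels of FCC naphtha.
min 154.38x1 + 96.33x2 + 118.07x3 + 119.97x4 s.t.:
  0.3x2 + 1.4x4 ≤ 0.8   (benzene volume)
  5.05x1 + 4.8x2 + 3.23x3 + 5.26x4 ≥ 13.63   (energy)
  2x1 + 1x2 + 74x4 ≤ 68   (sulfur mass)
  1x1 + 3x2 + 46x4 ≤ 42   (aromatics volume)
  x1, x2, x3, x4 ≥ 0.
At the optimum only alkylate, raffinate are positive (ethanol, FCC naphtha = 0). The benzene volume and energy requirements are met with equality.
Solving gives x1 = 0.164356, x2 = 2.66667.
Total cost: 154.38·0.164356 + 96.33·2.66667 = 282.2536.

$282.25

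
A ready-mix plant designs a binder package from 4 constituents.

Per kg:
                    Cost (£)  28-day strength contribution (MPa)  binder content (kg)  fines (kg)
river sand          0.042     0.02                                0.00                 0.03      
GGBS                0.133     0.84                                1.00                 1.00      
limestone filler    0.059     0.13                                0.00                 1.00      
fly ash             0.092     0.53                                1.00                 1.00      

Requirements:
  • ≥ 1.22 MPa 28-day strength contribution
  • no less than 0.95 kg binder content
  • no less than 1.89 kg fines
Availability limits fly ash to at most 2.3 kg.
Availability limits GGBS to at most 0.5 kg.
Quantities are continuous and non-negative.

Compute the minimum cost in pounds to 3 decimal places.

£0.205

This is a linear program. Let x1 = kg of river sand, x2 = kg of GGBS, x3 = kg of limestone filler, x4 = kg of fly ash.
Minimize 0.042x1 + 0.133x2 + 0.059x3 + 0.092x4 subject to:
  0.02x1 + 0.84x2 + 0.13x3 + 0.53x4 ≥ 1.22   (28-day strength contribution)
  1x2 + 1x4 ≥ 0.95   (binder content)
  0.03x1 + 1x2 + 1x3 + 1x4 ≥ 1.89   (fines)
  x4 ≤ 2.3
  x2 ≤ 0.5
  x1, x2, x3, x4 ≥ 0.
The optimal basis is {GGBS, fly ash}; river sand, limestone filler drop out. There the 28-day strength contribution and the GGBS cap constraints are tight.
Optimal quantities: GGBS = 0.5 kg, fly ash = 1.509 kg.
Hence cost = 0.133·0.5 + 0.092·1.509 = £0.20533.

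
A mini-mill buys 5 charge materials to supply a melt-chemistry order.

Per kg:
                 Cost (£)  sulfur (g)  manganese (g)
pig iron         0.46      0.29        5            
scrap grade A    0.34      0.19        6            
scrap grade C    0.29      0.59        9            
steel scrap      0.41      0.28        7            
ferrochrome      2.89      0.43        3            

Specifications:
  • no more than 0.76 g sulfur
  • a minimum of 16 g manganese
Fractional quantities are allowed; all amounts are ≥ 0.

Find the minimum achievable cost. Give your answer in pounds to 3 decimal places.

Treat it as an LP. Let x1 = kg of pig iron, x2 = kg of scrap grade A, x3 = kg of scrap grade C, x4 = kg of steel scrap, x5 = kg of ferrochrome.
Minimize 0.46x1 + 0.34x2 + 0.29x3 + 0.41x4 + 2.89x5 s.t.:
  0.29x1 + 0.19x2 + 0.59x3 + 0.28x4 + 0.43x5 ≤ 0.76   (sulfur)
  5x1 + 6x2 + 9x3 + 7x4 + 3x5 ≥ 16   (manganese)
  x1, x2, x3, x4, x5 ≥ 0.
At the optimum only scrap grade A, scrap grade C are positive (pig iron, steel scrap, ferrochrome = 0). Binding constraints: sulfur and manganese.
Solving gives x2 = 1.421, x3 = 0.8306.
Objective = 0.34·1.421 + 0.29·0.8306 = 0.72401.

£0.724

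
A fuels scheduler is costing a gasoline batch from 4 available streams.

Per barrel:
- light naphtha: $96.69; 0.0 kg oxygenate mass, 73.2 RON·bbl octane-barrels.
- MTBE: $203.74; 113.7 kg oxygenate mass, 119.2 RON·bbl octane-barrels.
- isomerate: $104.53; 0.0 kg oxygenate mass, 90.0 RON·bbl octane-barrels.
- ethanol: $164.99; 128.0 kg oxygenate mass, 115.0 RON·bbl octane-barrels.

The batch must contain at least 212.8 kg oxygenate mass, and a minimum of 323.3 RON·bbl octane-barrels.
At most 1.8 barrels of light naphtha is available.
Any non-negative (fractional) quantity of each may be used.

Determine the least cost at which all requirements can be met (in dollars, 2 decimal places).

Let x1 = barrels of light naphtha, x2 = barrels of MTBE, x3 = barrels of isomerate, x4 = barrels of ethanol.
Minimize 96.69x1 + 203.74x2 + 104.53x3 + 164.99x4 s.t.:
  113.7x2 + 128x4 ≥ 212.8   (oxygenate mass)
  73.2x1 + 119.2x2 + 90x3 + 115x4 ≥ 323.3   (octane-barrels)
  x1 ≤ 1.8
  x1, x2, x3, x4 ≥ 0.
The minimum-cost mix takes nothing from light naphtha, MTBE — only isomerate, ethanol. The oxygenate mass and octane-barrels requirements are met with equality.
Solving gives x3 = 1.4679, x4 = 1.6625.
Objective = 104.53·1.4679 + 164.99·1.6625 = 427.7355.

$427.74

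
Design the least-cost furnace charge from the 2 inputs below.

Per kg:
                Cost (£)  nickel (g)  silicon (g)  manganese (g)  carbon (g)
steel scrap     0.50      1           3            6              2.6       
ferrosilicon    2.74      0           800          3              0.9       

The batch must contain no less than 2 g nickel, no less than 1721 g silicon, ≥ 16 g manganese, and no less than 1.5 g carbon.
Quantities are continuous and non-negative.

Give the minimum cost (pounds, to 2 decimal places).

Let x1 = kg of steel scrap, x2 = kg of ferrosilicon.
Minimise 0.5x1 + 2.74x2 subject to:
  1x1 ≥ 2   (nickel)
  3x1 + 800x2 ≥ 1721   (silicon)
  6x1 + 3x2 ≥ 16   (manganese)
  2.6x1 + 0.9x2 ≥ 1.5   (carbon)
  x1, x2 ≥ 0.
Both inputs are positive at the optimum. The nickel and silicon requirements are met with equality.
Solving gives x1 = 2, x2 = 2.144.
Objective = 0.5·2 + 2.74·2.144 = 6.8746.

£6.87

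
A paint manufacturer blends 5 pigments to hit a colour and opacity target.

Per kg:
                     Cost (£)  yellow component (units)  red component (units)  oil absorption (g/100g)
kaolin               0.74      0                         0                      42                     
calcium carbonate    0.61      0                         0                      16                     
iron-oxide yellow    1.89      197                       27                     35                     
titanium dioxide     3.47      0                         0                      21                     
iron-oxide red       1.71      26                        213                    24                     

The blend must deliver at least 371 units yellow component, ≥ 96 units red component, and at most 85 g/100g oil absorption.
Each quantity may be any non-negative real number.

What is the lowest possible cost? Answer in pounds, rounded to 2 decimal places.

Let x1 = kg of kaolin, x2 = kg of calcium carbonate, x3 = kg of iron-oxide yellow, x4 = kg of titanium dioxide, x5 = kg of iron-oxide red.
Minimize 0.74x1 + 0.61x2 + 1.89x3 + 3.47x4 + 1.71x5 s.t.:
  197x3 + 26x5 ≥ 371   (yellow component)
  27x3 + 213x5 ≥ 96   (red component)
  42x1 + 16x2 + 35x3 + 21x4 + 24x5 ≤ 85   (oil absorption)
  x1, x2, x3, x4, x5 ≥ 0.
The minimum-cost mix takes nothing from kaolin, calcium carbonate, titanium dioxide — only iron-oxide yellow, iron-oxide red. There the yellow component and red component constraints are tight.
So iron-oxide yellow = 1.855 kg, iron-oxide red = 0.2156 kg.
Cost = 1.89·1.855 + 1.71·0.2156 = 3.8746.

£3.87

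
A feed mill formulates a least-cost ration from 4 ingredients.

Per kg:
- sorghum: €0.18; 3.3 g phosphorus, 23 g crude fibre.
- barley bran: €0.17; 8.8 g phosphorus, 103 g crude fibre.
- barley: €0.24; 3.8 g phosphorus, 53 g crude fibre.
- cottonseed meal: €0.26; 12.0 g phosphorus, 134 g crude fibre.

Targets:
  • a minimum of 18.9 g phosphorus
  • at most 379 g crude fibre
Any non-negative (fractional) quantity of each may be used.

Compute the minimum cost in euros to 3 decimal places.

€0.365

Treat it as an LP. Let x1 = kg of sorghum, x2 = kg of barley bran, x3 = kg of barley, x4 = kg of cottonseed meal.
Minimise 0.18x1 + 0.17x2 + 0.24x3 + 0.26x4 with:
  3.3x1 + 8.8x2 + 3.8x3 + 12x4 ≥ 18.9   (phosphorus)
  23x1 + 103x2 + 53x3 + 134x4 ≤ 379   (crude fibre)
  x1, x2, x3, x4 ≥ 0.
The minimum-cost mix takes nothing from sorghum, barley, cottonseed meal — only barley bran. The phosphorus requirement is met with equality.
That vertex is x2 = 2.148.
Total cost: 0.17·2.148 = 0.36516.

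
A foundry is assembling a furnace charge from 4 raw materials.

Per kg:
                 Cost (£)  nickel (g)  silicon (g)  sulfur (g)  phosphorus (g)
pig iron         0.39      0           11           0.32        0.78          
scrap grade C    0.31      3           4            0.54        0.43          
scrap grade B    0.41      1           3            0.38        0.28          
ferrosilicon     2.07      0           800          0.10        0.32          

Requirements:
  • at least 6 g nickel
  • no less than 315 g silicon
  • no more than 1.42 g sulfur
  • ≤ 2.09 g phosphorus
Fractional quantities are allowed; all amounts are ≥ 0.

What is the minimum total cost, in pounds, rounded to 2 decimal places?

£1.41

This is a linear program. Let x1 = kg of pig iron, x2 = kg of scrap grade C, x3 = kg of scrap grade B, x4 = kg of ferrosilicon.
Minimize 0.39x1 + 0.31x2 + 0.41x3 + 2.07x4 with:
  3x2 + 1x3 ≥ 6   (nickel)
  11x1 + 4x2 + 3x3 + 800x4 ≥ 315   (silicon)
  0.32x1 + 0.54x2 + 0.38x3 + 0.1x4 ≤ 1.42   (sulfur)
  0.78x1 + 0.43x2 + 0.28x3 + 0.32x4 ≤ 2.09   (phosphorus)
  x1, x2, x3, x4 ≥ 0.
At the optimum only scrap grade C, ferrosilicon are positive (pig iron, scrap grade B = 0). The nickel and silicon requirements are met with equality.
That vertex is x2 = 2, x4 = 0.3837.
Cost = 0.31·2 + 2.07·0.3837 = 1.4143.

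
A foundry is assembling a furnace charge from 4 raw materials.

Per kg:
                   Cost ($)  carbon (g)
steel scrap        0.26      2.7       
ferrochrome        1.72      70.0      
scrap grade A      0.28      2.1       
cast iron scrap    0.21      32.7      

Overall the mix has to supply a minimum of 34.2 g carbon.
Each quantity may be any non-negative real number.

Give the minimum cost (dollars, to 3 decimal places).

Let x1 = kg of steel scrap, x2 = kg of ferrochrome, x3 = kg of scrap grade A, x4 = kg of cast iron scrap.
Minimise 0.26x1 + 1.72x2 + 0.28x3 + 0.21x4 subject to:
  2.7x1 + 70x2 + 2.1x3 + 32.7x4 ≥ 34.2   (carbon)
  x1, x2, x3, x4 ≥ 0.
At the optimum only cast iron scrap is positive (steel scrap, ferrochrome, scrap grade A = 0). The carbon requirement is met with equality.
So cast iron scrap = 1.046 kg.
Cost = 0.21·1.046 = 0.21966.

$0.220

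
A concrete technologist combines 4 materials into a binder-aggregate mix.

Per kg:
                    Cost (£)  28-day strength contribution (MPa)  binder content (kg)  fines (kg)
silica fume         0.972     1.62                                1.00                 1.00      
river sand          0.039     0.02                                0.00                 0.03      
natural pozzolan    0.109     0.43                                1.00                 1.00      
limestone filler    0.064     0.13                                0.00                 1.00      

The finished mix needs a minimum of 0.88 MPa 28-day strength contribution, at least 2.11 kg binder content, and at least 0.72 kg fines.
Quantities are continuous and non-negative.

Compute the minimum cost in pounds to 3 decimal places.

£0.230

Let x1 = kg of silica fume, x2 = kg of river sand, x3 = kg of natural pozzolan, x4 = kg of limestone filler.
Minimise 0.972x1 + 0.039x2 + 0.109x3 + 0.064x4 s.t.:
  1.62x1 + 0.02x2 + 0.43x3 + 0.13x4 ≥ 0.88   (28-day strength contribution)
  1x1 + 1x3 ≥ 2.11   (binder content)
  1x1 + 0.03x2 + 1x3 + 1x4 ≥ 0.72   (fines)
  x1, x2, x3, x4 ≥ 0.
At the optimum only natural pozzolan is positive (silica fume, river sand, limestone filler = 0). The binder content requirement is met with equality.
So natural pozzolan = 2.11 kg.
Objective = 0.109·2.11 = 0.22999.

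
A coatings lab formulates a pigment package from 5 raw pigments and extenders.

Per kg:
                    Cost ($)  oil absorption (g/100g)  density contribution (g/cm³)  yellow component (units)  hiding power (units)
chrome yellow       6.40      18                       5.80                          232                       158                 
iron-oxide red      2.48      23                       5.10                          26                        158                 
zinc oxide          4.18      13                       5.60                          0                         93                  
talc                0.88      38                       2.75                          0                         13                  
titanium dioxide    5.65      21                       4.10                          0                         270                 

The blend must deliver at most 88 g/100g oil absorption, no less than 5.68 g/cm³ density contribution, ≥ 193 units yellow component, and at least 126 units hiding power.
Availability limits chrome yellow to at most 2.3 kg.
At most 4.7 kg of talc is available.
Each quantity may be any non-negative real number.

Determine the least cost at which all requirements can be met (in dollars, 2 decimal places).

Let x1 = kg of chrome yellow, x2 = kg of iron-oxide red, x3 = kg of zinc oxide, x4 = kg of talc, x5 = kg of titanium dioxide.
Minimise 6.4x1 + 2.48x2 + 4.18x3 + 0.88x4 + 5.65x5 with:
  18x1 + 23x2 + 13x3 + 38x4 + 21x5 ≤ 88   (oil absorption)
  5.8x1 + 5.1x2 + 5.6x3 + 2.75x4 + 4.1x5 ≥ 5.68   (density contribution)
  232x1 + 26x2 ≥ 193   (yellow component)
  158x1 + 158x2 + 93x3 + 13x4 + 270x5 ≥ 126   (hiding power)
  x1 ≤ 2.3
  x4 ≤ 4.7
  x1, x2, x3, x4, x5 ≥ 0.
The optimal basis is {chrome yellow, talc}; iron-oxide red, zinc oxide, titanium dioxide drop out. The density contribution and yellow component requirements are met with equality.
Optimal quantities: chrome yellow = 0.8319 kg, talc = 0.3109 kg.
Total cost: 6.4·0.8319 + 0.88·0.3109 = 5.5978.

$5.60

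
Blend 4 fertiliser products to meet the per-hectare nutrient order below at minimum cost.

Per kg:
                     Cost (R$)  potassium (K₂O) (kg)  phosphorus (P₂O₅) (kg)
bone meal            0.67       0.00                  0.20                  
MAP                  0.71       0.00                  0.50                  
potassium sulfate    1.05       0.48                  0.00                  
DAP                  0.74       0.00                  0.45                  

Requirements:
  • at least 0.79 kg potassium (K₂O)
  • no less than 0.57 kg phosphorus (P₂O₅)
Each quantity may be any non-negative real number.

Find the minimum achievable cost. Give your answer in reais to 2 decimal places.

R$2.54

This is a linear program. Let x1 = kg of bone meal, x2 = kg of MAP, x3 = kg of potassium sulfate, x4 = kg of DAP.
Minimize 0.67x1 + 0.71x2 + 1.05x3 + 0.74x4 s.t.:
  0.48x3 ≥ 0.79   (potassium (K₂O))
  0.2x1 + 0.5x2 + 0.45x4 ≥ 0.57   (phosphorus (P₂O₅))
  x1, x2, x3, x4 ≥ 0.
At the optimum only MAP, potassium sulfate are positive (bone meal, DAP = 0). There the potassium (K₂O) and phosphorus (P₂O₅) constraints are tight.
So MAP = 1.14 kg, potassium sulfate = 1.646 kg.
Hence cost = 0.71·1.14 + 1.05·1.646 = R$2.5377.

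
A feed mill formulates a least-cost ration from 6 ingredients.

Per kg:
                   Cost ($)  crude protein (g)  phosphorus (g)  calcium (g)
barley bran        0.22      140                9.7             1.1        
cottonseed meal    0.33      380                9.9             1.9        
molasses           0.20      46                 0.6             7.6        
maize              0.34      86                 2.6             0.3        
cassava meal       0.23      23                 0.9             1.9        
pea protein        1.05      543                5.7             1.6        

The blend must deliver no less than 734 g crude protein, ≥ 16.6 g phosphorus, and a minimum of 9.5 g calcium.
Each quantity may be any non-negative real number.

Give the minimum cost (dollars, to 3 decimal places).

$0.764

Let x1 = kg of barley bran, x2 = kg of cottonseed meal, x3 = kg of molasses, x4 = kg of maize, x5 = kg of cassava meal, x6 = kg of pea protein.
min 0.22x1 + 0.33x2 + 0.2x3 + 0.34x4 + 0.23x5 + 1.05x6 with:
  140x1 + 380x2 + 46x3 + 86x4 + 23x5 + 543x6 ≥ 734   (crude protein)
  9.7x1 + 9.9x2 + 0.6x3 + 2.6x4 + 0.9x5 + 5.7x6 ≥ 16.6   (phosphorus)
  1.1x1 + 1.9x2 + 7.6x3 + 0.3x4 + 1.9x5 + 1.6x6 ≥ 9.5   (calcium)
  x1, x2, x3, x4, x5, x6 ≥ 0.
The cheapest feasible vertex uses only cottonseed meal, molasses; barley bran, maize, cassava meal, pea protein are not used. Binding constraints: crude protein and calcium.
Solving gives x2 = 1.836, x3 = 0.791.
Cost = 0.33·1.836 + 0.2·0.791 = 0.76408.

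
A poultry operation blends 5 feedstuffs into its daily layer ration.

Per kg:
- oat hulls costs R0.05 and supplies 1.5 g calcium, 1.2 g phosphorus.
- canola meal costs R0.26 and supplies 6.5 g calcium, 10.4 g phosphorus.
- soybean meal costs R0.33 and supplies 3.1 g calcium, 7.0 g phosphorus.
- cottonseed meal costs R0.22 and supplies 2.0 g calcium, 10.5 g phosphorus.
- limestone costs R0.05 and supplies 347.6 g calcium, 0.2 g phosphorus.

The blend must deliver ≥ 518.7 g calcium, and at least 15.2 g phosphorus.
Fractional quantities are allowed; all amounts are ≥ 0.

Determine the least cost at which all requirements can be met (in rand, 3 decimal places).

Let x1 = kg of oat hulls, x2 = kg of canola meal, x3 = kg of soybean meal, x4 = kg of cottonseed meal, x5 = kg of limestone.
Minimise 0.05x1 + 0.26x2 + 0.33x3 + 0.22x4 + 0.05x5 with:
  1.5x1 + 6.5x2 + 3.1x3 + 2x4 + 347.6x5 ≥ 518.7   (calcium)
  1.2x1 + 10.4x2 + 7x3 + 10.5x4 + 0.2x5 ≥ 15.2   (phosphorus)
  x1, x2, x3, x4, x5 ≥ 0.
The minimum-cost mix takes nothing from oat hulls, canola meal, soybean meal — only cottonseed meal, limestone. Binding constraints: calcium and phosphorus.
That vertex is x4 = 1.419, x5 = 1.484.
Total cost: 0.22·1.419 + 0.05·1.484 = 0.38638.

R0.386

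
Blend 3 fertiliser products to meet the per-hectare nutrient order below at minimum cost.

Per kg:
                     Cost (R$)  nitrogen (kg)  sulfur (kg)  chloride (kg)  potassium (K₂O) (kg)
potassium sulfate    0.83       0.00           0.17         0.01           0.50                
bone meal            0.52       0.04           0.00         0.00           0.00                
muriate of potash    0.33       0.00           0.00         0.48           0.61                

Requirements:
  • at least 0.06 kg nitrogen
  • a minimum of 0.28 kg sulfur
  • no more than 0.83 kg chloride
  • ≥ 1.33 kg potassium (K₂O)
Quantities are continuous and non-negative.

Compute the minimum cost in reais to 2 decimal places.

This is a linear program. Let x1 = kg of potassium sulfate, x2 = kg of bone meal, x3 = kg of muriate of potash.
min 0.83x1 + 0.52x2 + 0.33x3 with:
  0.04x2 ≥ 0.06   (nitrogen)
  0.17x1 ≥ 0.28   (sulfur)
  0.01x1 + 0.48x3 ≤ 0.83   (chloride)
  0.5x1 + 0.61x3 ≥ 1.33   (potassium (K₂O))
  x1, x2, x3 ≥ 0.
The optimal mix uses every input. Binding constraints: nitrogen, sulfur, potassium (K₂O).
That vertex is x1 = 1.647, x2 = 1.5, x3 = 0.8303.
Cost = 0.83·1.647 + 0.52·1.5 + 0.33·0.8303 = 2.4210.

R$2.42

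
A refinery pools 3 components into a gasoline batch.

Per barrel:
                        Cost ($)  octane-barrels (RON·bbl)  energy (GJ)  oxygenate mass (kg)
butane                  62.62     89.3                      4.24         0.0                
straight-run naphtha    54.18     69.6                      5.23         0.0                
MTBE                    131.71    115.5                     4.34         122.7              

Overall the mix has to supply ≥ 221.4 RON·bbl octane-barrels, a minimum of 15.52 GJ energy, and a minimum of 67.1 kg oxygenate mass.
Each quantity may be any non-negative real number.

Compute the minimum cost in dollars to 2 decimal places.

$208.22

Set it up as a linear program. Let x1 = barrels of butane, x2 = barrels of straight-run naphtha, x3 = barrels of MTBE.
Minimise 62.62x1 + 54.18x2 + 131.71x3 with:
  89.3x1 + 69.6x2 + 115.5x3 ≥ 221.4   (octane-barrels)
  4.24x1 + 5.23x2 + 4.34x3 ≥ 15.52   (energy)
  122.7x3 ≥ 67.1   (oxygenate mass)
  x1, x2, x3 ≥ 0.
At the optimum only straight-run naphtha, MTBE are positive (butane = 0). There the energy and oxygenate mass constraints are tight.
Optimal quantities: straight-run naphtha = 2.5137 barrels, MTBE = 0.54686 barrels.
Objective = 54.18·2.5137 + 131.71·0.54686 = 208.2192.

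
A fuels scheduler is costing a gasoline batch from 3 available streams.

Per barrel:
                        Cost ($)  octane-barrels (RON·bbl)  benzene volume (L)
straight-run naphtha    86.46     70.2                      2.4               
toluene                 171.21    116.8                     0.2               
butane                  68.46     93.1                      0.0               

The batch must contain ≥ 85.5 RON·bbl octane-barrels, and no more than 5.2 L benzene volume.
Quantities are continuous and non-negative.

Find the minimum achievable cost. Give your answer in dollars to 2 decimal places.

$62.87

Set it up as a linear program. Let x1 = barrels of straight-run naphtha, x2 = barrels of toluene, x3 = barrels of butane.
min 86.46x1 + 171.21x2 + 68.46x3 s.t.:
  70.2x1 + 116.8x2 + 93.1x3 ≥ 85.5   (octane-barrels)
  2.4x1 + 0.2x2 ≤ 5.2   (benzene volume)
  x1, x2, x3 ≥ 0.
The minimum-cost mix takes nothing from straight-run naphtha, toluene — only butane. Binding constraint: octane-barrels.
So butane = 0.9184 barrels.
Cost = 68.46·0.9184 = 62.8737.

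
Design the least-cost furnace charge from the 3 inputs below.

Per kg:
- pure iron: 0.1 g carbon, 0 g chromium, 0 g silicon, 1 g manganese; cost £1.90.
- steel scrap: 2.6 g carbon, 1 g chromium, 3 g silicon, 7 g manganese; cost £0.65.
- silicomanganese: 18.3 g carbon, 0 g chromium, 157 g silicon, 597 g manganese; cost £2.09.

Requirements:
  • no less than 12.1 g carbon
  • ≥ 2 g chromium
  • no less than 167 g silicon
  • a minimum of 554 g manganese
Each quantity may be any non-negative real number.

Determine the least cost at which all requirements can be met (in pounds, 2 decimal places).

Let x1 = kg of pure iron, x2 = kg of steel scrap, x3 = kg of silicomanganese.
Minimise 1.9x1 + 0.65x2 + 2.09x3 with:
  0.1x1 + 2.6x2 + 18.3x3 ≥ 12.1   (carbon)
  1x2 ≥ 2   (chromium)
  3x2 + 157x3 ≥ 167   (silicon)
  1x1 + 7x2 + 597x3 ≥ 554   (manganese)
  x1, x2, x3 ≥ 0.
The minimum-cost mix takes nothing from pure iron — only steel scrap, silicomanganese. There the chromium and silicon constraints are tight.
So steel scrap = 2 kg, silicomanganese = 1.025 kg.
Total cost: 0.65·2 + 2.09·1.025 = 3.4423.

£3.44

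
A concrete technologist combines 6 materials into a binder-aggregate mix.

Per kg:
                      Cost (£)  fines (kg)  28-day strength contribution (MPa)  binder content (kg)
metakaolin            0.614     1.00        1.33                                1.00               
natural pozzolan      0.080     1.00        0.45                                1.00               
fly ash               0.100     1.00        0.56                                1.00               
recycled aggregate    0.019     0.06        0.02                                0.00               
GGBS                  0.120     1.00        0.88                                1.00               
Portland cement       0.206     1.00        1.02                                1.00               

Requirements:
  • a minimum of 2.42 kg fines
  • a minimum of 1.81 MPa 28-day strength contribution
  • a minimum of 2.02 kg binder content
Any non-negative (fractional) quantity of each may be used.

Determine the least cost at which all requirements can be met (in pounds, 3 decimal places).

£0.261

Let x1 = kg of metakaolin, x2 = kg of natural pozzolan, x3 = kg of fly ash, x4 = kg of recycled aggregate, x5 = kg of GGBS, x6 = kg of Portland cement.
min 0.614x1 + 0.08x2 + 0.1x3 + 0.019x4 + 0.12x5 + 0.206x6 with:
  1x1 + 1x2 + 1x3 + 0.06x4 + 1x5 + 1x6 ≥ 2.42   (fines)
  1.33x1 + 0.45x2 + 0.56x3 + 0.02x4 + 0.88x5 + 1.02x6 ≥ 1.81   (28-day strength contribution)
  1x1 + 1x2 + 1x3 + 1x5 + 1x6 ≥ 2.02   (binder content)
  x1, x2, x3, x4, x5, x6 ≥ 0.
The cheapest feasible vertex uses only natural pozzolan, GGBS; metakaolin, fly ash, recycled aggregate, Portland cement are not used. There the fines and 28-day strength contribution constraints are tight.
That vertex is x2 = 0.7433, x5 = 1.677.
Objective = 0.08·0.7433 + 0.12·1.677 = 0.26070.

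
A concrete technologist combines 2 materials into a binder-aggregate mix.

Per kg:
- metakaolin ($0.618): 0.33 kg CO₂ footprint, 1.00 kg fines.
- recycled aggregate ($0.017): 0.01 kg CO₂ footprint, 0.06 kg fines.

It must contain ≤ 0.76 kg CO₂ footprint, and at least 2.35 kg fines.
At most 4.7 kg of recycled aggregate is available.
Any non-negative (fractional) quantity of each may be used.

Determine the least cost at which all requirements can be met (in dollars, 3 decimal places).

$1.358

Treat it as an LP. Let x1 = kg of metakaolin, x2 = kg of recycled aggregate.
Minimise 0.618x1 + 0.017x2 s.t.:
  0.33x1 + 0.01x2 ≤ 0.76   (CO₂ footprint)
  1x1 + 0.06x2 ≥ 2.35   (fines)
  x2 ≤ 4.7
  x1, x2 ≥ 0.
Both inputs are positive at the optimum. Binding constraints: fines and the recycled aggregate cap.
Optimal quantities: metakaolin = 2.068 kg, recycled aggregate = 4.7 kg.
Hence cost = 0.618·2.068 + 0.017·4.7 = $1.35792.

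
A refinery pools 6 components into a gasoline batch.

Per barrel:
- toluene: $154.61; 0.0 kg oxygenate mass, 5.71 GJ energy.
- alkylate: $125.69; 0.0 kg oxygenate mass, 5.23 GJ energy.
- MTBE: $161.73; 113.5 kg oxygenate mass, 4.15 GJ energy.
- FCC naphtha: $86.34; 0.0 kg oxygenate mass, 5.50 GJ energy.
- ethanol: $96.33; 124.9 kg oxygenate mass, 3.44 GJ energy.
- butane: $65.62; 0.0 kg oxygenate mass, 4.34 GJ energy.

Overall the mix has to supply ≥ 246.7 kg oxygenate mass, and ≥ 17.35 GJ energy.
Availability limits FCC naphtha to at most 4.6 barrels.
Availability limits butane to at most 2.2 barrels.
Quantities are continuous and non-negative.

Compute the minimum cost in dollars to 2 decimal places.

Treat it as an LP. Let x1 = barrels of toluene, x2 = barrels of alkylate, x3 = barrels of MTBE, x4 = barrels of FCC naphtha, x5 = barrels of ethanol, x6 = barrels of butane.
Minimise 154.61x1 + 125.69x2 + 161.73x3 + 86.34x4 + 96.33x5 + 65.62x6 with:
  113.5x3 + 124.9x5 ≥ 246.7   (oxygenate mass)
  5.71x1 + 5.23x2 + 4.15x3 + 5.5x4 + 3.44x5 + 4.34x6 ≥ 17.35   (energy)
  x4 ≤ 4.6
  x6 ≤ 2.2
  x1, x2, x3, x4, x5, x6 ≥ 0.
The cheapest feasible vertex uses only FCC naphtha, ethanol, butane; toluene, alkylate, MTBE are not used. There the oxygenate mass, energy, the butane cap constraints are tight.
So FCC naphtha = 0.18316 barrels, ethanol = 1.9752 barrels, butane = 2.2 barrels.
Objective = 86.34·0.18316 + 96.33·1.9752 + 65.62·2.2 = 350.4491.

$350.45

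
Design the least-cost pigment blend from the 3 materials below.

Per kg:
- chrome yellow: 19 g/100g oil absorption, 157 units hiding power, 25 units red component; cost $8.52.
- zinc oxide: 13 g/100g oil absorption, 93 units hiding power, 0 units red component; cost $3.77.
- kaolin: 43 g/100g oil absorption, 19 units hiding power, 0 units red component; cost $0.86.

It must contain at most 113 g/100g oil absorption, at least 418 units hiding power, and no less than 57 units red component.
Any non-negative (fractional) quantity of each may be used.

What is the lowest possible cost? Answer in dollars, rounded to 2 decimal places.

$21.86

Treat it as an LP. Let x1 = kg of chrome yellow, x2 = kg of zinc oxide, x3 = kg of kaolin.
Minimise 8.52x1 + 3.77x2 + 0.86x3 with:
  19x1 + 13x2 + 43x3 ≤ 113   (oil absorption)
  157x1 + 93x2 + 19x3 ≥ 418   (hiding power)
  25x1 ≥ 57   (red component)
  x1, x2, x3 ≥ 0.
At the optimum only chrome yellow, zinc oxide are positive (kaolin = 0). Binding constraints: hiding power and red component.
So chrome yellow = 2.28 kg, zinc oxide = 0.6456 kg.
Cost = 8.52·2.28 + 3.77·0.6456 = 21.8595.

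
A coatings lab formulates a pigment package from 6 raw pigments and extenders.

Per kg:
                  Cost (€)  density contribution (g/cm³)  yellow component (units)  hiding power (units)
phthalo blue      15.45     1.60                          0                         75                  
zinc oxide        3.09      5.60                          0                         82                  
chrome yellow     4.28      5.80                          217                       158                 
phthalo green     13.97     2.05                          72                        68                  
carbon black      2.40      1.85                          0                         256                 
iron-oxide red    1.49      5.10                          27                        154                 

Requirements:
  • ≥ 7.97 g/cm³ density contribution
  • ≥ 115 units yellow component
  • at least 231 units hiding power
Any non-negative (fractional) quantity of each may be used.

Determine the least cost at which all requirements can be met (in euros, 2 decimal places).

€3.34

Let x1 = kg of phthalo blue, x2 = kg of zinc oxide, x3 = kg of chrome yellow, x4 = kg of phthalo green, x5 = kg of carbon black, x6 = kg of iron-oxide red.
min 15.45x1 + 3.09x2 + 4.28x3 + 13.97x4 + 2.4x5 + 1.49x6 with:
  1.6x1 + 5.6x2 + 5.8x3 + 2.05x4 + 1.85x5 + 5.1x6 ≥ 7.97   (density contribution)
  217x3 + 72x4 + 27x6 ≥ 115   (yellow component)
  75x1 + 82x2 + 158x3 + 68x4 + 256x5 + 154x6 ≥ 231   (hiding power)
  x1, x2, x3, x4, x5, x6 ≥ 0.
The minimum-cost mix takes nothing from phthalo blue, zinc oxide, phthalo green, carbon black — only chrome yellow, iron-oxide red. There the density contribution and yellow component constraints are tight.
That vertex is x3 = 0.3908, x6 = 1.118.
Total cost: 4.28·0.3908 + 1.49·1.118 = 3.3384.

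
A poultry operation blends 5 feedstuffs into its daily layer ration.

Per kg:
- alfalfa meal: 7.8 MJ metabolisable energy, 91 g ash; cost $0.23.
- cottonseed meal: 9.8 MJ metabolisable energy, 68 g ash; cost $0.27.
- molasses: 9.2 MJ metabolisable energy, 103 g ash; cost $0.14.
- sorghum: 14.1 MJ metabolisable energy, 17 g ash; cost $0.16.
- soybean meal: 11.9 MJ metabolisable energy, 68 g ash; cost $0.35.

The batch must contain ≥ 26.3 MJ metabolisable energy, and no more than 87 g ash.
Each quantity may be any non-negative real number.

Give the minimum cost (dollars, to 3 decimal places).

$0.298

Set it up as a linear program. Let x1 = kg of alfalfa meal, x2 = kg of cottonseed meal, x3 = kg of molasses, x4 = kg of sorghum, x5 = kg of soybean meal.
Minimise 0.23x1 + 0.27x2 + 0.14x3 + 0.16x4 + 0.35x5 s.t.:
  7.8x1 + 9.8x2 + 9.2x3 + 14.1x4 + 11.9x5 ≥ 26.3   (metabolisable energy)
  91x1 + 68x2 + 103x3 + 17x4 + 68x5 ≤ 87   (ash)
  x1, x2, x3, x4, x5 ≥ 0.
The minimum-cost mix takes nothing from alfalfa meal, cottonseed meal, molasses, soybean meal — only sorghum. There the metabolisable energy constraint is tight.
That vertex is x4 = 1.865.
Cost = 0.16·1.865 = 0.29840.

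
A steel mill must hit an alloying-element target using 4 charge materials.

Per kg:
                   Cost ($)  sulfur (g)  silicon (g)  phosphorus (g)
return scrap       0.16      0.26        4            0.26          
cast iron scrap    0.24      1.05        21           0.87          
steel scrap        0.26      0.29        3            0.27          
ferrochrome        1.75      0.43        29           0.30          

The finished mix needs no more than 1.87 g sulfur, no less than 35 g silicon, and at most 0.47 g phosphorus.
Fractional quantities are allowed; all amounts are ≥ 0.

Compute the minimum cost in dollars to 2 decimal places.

Let x1 = kg of return scrap, x2 = kg of cast iron scrap, x3 = kg of steel scrap, x4 = kg of ferrochrome.
min 0.16x1 + 0.24x2 + 0.26x3 + 1.75x4 with:
  0.26x1 + 1.05x2 + 0.29x3 + 0.43x4 ≤ 1.87   (sulfur)
  4x1 + 21x2 + 3x3 + 29x4 ≥ 35   (silicon)
  0.26x1 + 0.87x2 + 0.27x3 + 0.3x4 ≤ 0.47   (phosphorus)
  x1, x2, x3, x4 ≥ 0.
At the optimum only cast iron scrap, ferrochrome are positive (return scrap, steel scrap = 0). Binding constraints: silicon and phosphorus.
So cast iron scrap = 0.1653 kg, ferrochrome = 1.087 kg.
Cost = 0.24·0.1653 + 1.75·1.087 = 1.9419.

$1.94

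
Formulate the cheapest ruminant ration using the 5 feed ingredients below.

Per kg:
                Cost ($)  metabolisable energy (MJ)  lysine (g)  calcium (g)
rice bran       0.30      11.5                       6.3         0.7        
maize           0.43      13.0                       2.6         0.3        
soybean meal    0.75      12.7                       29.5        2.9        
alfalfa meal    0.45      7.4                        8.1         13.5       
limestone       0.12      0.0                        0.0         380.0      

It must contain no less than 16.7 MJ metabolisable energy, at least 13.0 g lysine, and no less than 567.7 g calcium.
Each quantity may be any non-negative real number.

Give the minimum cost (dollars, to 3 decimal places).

Let x1 = kg of rice bran, x2 = kg of maize, x3 = kg of soybean meal, x4 = kg of alfalfa meal, x5 = kg of limestone.
Minimise 0.3x1 + 0.43x2 + 0.75x3 + 0.45x4 + 0.12x5 s.t.:
  11.5x1 + 13x2 + 12.7x3 + 7.4x4 ≥ 16.7   (metabolisable energy)
  6.3x1 + 2.6x2 + 29.5x3 + 8.1x4 ≥ 13   (lysine)
  0.7x1 + 0.3x2 + 2.9x3 + 13.5x4 + 380x5 ≥ 567.7   (calcium)
  x1, x2, x3, x4, x5 ≥ 0.
The cheapest feasible vertex uses only rice bran, soybean meal, limestone; maize, alfalfa meal are not used. The metabolisable energy, lysine, calcium requirements are met with equality.
So rice bran = 1.264 kg, soybean meal = 0.1708 kg, limestone = 1.49 kg.
Objective = 0.3·1.264 + 0.75·0.1708 + 0.12·1.49 = 0.68610.

$0.686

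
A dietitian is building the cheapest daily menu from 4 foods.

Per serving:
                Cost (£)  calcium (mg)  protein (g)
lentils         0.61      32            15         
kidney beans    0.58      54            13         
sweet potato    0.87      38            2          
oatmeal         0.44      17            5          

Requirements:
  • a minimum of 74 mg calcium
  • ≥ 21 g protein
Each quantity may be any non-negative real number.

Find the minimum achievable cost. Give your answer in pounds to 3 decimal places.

Let x1 = servings of lentils, x2 = servings of kidney beans, x3 = servings of sweet potato, x4 = servings of oatmeal.
min 0.61x1 + 0.58x2 + 0.87x3 + 0.44x4 s.t.:
  32x1 + 54x2 + 38x3 + 17x4 ≥ 74   (calcium)
  15x1 + 13x2 + 2x3 + 5x4 ≥ 21   (protein)
  x1, x2, x3, x4 ≥ 0.
The minimum-cost mix takes nothing from sweet potato, oatmeal — only lentils, kidney beans. Binding constraints: calcium and protein.
Optimal quantities: lentils = 0.4365 servings, kidney beans = 1.112 servings.
Total cost: 0.61·0.4365 + 0.58·1.112 = 0.91123.

£0.911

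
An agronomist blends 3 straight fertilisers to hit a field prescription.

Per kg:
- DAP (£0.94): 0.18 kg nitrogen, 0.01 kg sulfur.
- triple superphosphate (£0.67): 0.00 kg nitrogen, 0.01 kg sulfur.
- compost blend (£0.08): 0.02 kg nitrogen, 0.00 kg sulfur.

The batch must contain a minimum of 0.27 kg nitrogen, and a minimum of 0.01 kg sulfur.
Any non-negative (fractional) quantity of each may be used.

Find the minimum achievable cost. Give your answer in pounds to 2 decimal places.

Let x1 = kg of DAP, x2 = kg of triple superphosphate, x3 = kg of compost blend.
Minimize 0.94x1 + 0.67x2 + 0.08x3 s.t.:
  0.18x1 + 0.02x3 ≥ 0.27   (nitrogen)
  0.01x1 + 0.01x2 ≥ 0.01   (sulfur)
  x1, x2, x3 ≥ 0.
At the optimum only DAP, compost blend are positive (triple superphosphate = 0). Binding constraints: nitrogen and sulfur.
That vertex is x1 = 1, x3 = 4.5.
Total cost: 0.94·1 + 0.08·4.5 = 1.3000.

£1.30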